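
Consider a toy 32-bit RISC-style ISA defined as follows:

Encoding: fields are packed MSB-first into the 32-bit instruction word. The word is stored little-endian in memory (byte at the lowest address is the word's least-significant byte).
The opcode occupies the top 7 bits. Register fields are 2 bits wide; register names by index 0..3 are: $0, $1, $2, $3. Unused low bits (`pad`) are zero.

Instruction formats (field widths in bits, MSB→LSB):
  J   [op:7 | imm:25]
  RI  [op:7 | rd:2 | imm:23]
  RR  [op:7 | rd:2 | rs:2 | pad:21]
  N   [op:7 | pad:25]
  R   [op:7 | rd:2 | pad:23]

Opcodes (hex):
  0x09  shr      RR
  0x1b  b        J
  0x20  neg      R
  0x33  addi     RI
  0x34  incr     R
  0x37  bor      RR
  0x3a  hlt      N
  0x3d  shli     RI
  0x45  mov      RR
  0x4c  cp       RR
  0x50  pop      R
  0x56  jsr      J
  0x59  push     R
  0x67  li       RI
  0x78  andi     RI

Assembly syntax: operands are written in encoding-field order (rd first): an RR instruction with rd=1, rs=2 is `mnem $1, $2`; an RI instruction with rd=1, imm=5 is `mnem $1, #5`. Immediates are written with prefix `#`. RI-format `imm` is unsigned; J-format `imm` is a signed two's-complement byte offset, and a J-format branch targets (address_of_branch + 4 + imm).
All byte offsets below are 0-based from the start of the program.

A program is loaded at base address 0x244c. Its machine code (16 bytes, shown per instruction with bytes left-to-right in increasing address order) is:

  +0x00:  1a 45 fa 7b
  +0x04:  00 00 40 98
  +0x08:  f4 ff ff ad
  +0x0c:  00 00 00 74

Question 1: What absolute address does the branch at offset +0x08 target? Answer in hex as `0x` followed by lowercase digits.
0x244c

@+08  little-endian(f4 ff ff ad) = 0xadfffff4
  top 7b → 0x56 → jsr [J]
  [24:0] imm=33554420 (s25→-12) = #-12
  target = base 0x244c + off 0x08 + 4 + imm -12 = 0x244c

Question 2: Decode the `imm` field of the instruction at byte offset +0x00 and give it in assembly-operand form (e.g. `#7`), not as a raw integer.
#8013082

[00] 1a 45 fa 7b → 0x7bfa451a
  top 7b → 0x3d → shli [RI]
  [24:23] rd=3 = $3
  [22:0] imm=8013082 = #8013082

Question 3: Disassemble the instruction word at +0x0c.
hlt

off 0x0c: read 00 00 00 74 as little → 0x74000000
  op=0x74000000>>25=0x3a ⇒ hlt (N)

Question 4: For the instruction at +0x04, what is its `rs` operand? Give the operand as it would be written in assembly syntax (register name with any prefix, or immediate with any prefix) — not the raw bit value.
[04] 00 00 40 98 → 0x98400000
  op=0x98400000>>25=0x4c ⇒ cp (RR)
  rd@[24:23]=0x0 ⇒ $0
  rs@[22:21]=0x2 ⇒ $2

$2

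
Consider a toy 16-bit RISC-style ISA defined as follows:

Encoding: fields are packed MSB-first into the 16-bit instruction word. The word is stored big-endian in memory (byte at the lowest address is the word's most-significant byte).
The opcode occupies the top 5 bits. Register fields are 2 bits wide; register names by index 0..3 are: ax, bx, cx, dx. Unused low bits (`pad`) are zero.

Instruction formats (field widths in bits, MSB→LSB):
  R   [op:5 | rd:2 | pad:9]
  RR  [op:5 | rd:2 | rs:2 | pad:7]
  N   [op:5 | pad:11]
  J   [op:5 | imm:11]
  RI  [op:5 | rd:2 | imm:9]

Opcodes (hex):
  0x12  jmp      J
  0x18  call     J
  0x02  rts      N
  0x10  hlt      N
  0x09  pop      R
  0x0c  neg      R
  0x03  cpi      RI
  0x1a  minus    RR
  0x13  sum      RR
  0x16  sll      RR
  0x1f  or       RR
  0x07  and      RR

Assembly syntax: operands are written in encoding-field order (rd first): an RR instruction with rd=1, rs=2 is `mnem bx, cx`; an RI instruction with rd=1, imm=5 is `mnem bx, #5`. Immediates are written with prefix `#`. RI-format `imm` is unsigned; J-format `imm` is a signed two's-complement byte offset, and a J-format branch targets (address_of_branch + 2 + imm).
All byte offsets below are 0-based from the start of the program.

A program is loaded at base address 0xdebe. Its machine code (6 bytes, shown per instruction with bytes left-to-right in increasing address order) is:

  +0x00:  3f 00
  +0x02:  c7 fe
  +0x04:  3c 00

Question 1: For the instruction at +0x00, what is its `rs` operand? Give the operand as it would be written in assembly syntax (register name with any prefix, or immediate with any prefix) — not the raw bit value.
off 0x00: read 3f 00 as big → 0x3f00
  top 5b → 0x7 → and [RR]
  rd@[10:9]=0x3 ⇒ dx
  rs@[8:7]=0x2 ⇒ cx

cx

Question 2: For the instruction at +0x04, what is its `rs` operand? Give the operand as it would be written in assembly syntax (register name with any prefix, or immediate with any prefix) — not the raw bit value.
ax

@+04  big-endian(3c 00) = 0x3c00
  op=0x3c00>>11=0x7 ⇒ and (RR)
  rd@[10:9]=0x2 ⇒ cx
  rs@[8:7]=0x0 ⇒ ax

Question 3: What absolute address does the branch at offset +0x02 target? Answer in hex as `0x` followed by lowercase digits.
off 0x02: read c7 fe as big → 0xc7fe
  top 5b → 0x18 → call [J]
  imm: (w>>0)&0x7ff=0x7fe (s11→-2) → #-2
  target = base 0xdebe + off 0x02 + 2 + imm -2 = 0xdec0

0xdec0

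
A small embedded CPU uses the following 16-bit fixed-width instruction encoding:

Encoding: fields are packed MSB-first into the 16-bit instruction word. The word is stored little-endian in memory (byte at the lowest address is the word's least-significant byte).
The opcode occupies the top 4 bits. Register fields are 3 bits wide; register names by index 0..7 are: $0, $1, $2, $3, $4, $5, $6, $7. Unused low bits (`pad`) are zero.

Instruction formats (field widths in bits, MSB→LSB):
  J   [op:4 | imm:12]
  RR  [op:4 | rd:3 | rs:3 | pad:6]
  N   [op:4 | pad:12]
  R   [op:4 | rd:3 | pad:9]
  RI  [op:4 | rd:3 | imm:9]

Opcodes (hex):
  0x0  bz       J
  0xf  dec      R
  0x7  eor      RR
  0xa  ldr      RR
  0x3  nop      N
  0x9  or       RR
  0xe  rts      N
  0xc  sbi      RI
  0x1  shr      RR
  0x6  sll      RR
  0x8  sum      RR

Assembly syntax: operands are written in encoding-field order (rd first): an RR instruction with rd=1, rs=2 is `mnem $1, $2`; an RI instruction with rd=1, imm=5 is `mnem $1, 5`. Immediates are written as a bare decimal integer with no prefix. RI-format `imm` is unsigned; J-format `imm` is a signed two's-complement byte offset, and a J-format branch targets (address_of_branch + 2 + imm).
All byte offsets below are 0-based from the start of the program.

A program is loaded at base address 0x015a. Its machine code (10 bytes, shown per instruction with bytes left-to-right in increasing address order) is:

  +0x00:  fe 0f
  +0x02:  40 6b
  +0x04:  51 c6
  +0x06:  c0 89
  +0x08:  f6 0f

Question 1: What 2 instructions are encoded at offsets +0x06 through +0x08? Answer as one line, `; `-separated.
[06] c0 89 → 0x89c0
  op=0x89c0>>12=0x8 ⇒ sum (RR)
  rd: (w>>9)&0x7=0x4 → $4
  rs: (w>>6)&0x7=0x7 → $7
[08] f6 0f → 0x0ff6
  op=0x0ff6>>12=0x0 ⇒ bz (J)
  imm: (w>>0)&0xfff=0xff6 (s12→-10) → -10

sum $4, $7; bz -10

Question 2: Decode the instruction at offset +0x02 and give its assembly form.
@+02  little-endian(40 6b) = 0x6b40
  opcode bits[15:12]=0x6: sll/RR
  rd: (w>>9)&0x7=0x5 → $5
  rs: (w>>6)&0x7=0x5 → $5

sll $5, $5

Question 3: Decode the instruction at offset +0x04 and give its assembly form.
sbi $3, 81

off 0x04: read 51 c6 as little → 0xc651
  op=0xc651>>12=0xc ⇒ sbi (RI)
  rd@[11:9]=0x3 ⇒ $3
  imm@[8:0]=0x51 ⇒ 81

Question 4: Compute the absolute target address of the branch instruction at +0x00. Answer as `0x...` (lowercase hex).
0x015a

@+00  little-endian(fe 0f) = 0x0ffe
  op=0x0ffe>>12=0x0 ⇒ bz (J)
  imm: (w>>0)&0xfff=0xffe (s12→-2) → -2
  target = base 0x015a + off 0x00 + 2 + imm -2 = 0x015a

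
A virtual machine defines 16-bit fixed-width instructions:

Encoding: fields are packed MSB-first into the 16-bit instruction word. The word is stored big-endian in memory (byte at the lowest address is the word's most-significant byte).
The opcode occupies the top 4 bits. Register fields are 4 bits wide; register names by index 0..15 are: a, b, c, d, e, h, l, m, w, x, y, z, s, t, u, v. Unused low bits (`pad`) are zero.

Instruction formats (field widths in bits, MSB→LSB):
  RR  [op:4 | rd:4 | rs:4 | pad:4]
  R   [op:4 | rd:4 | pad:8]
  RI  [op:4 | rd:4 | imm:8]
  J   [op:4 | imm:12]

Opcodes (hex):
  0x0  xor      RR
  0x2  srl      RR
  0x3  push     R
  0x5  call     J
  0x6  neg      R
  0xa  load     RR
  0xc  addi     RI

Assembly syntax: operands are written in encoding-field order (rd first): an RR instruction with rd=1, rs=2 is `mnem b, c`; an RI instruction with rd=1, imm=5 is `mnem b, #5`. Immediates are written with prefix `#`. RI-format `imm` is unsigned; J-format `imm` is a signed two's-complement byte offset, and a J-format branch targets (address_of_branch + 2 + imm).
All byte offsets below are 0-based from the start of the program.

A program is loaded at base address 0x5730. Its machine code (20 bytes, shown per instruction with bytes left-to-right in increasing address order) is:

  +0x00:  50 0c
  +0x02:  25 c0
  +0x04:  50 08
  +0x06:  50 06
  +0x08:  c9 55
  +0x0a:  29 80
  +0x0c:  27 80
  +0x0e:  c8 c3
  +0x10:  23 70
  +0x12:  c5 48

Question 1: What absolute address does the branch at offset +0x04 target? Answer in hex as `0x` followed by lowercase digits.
@+04  big-endian(50 08) = 0x5008
  opcode bits[15:12]=0x5: call/J
  imm: (w>>0)&0xfff=0x8 → #8
  target = base 0x5730 + off 0x04 + 2 + imm 8 = 0x573e

0x573e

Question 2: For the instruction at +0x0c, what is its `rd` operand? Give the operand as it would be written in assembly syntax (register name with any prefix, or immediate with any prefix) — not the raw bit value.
@+0c  big-endian(27 80) = 0x2780
  op=0x2780>>12=0x2 ⇒ srl (RR)
  rd: (w>>8)&0xf=0x7 → m
  rs: (w>>4)&0xf=0x8 → w

m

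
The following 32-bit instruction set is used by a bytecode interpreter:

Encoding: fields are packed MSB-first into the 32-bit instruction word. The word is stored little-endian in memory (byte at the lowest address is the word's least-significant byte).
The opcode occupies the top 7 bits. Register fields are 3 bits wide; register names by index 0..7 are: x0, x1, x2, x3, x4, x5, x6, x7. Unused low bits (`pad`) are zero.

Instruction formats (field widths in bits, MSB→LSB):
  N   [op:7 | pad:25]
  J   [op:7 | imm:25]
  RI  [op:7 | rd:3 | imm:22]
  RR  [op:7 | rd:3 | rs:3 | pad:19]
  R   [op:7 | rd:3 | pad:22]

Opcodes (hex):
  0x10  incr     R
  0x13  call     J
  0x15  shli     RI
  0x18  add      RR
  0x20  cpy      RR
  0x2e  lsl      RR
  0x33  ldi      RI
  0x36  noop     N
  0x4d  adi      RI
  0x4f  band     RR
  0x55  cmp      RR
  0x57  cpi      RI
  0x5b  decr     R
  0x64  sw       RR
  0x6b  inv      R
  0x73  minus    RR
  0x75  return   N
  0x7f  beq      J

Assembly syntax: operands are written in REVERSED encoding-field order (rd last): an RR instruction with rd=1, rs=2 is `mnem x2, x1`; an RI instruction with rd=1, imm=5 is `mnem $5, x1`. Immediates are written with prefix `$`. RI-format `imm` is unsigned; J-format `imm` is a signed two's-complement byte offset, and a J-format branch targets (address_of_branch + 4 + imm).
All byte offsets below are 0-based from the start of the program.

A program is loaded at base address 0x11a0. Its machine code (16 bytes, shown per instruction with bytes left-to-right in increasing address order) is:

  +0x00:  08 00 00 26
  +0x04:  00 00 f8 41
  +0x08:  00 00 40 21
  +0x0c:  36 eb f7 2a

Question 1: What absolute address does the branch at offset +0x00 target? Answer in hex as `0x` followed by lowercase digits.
@+00  little-endian(08 00 00 26) = 0x26000008
  top 7b → 0x13 → call [J]
  imm: (w>>0)&0x1ffffff=0x8 → $8
  target = base 0x11a0 + off 0x00 + 4 + imm 8 = 0x11ac

0x11ac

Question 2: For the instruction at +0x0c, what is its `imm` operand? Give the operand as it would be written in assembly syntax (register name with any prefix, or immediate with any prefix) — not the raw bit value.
+0x0c: 36 eb f7 2a ⇒ word 0x2af7eb36 (little)
  top 7b → 0x15 → shli [RI]
  rd: (w>>22)&0x7=0x3 → x3
  imm: (w>>0)&0x3fffff=0x37eb36 → $3664694

$3664694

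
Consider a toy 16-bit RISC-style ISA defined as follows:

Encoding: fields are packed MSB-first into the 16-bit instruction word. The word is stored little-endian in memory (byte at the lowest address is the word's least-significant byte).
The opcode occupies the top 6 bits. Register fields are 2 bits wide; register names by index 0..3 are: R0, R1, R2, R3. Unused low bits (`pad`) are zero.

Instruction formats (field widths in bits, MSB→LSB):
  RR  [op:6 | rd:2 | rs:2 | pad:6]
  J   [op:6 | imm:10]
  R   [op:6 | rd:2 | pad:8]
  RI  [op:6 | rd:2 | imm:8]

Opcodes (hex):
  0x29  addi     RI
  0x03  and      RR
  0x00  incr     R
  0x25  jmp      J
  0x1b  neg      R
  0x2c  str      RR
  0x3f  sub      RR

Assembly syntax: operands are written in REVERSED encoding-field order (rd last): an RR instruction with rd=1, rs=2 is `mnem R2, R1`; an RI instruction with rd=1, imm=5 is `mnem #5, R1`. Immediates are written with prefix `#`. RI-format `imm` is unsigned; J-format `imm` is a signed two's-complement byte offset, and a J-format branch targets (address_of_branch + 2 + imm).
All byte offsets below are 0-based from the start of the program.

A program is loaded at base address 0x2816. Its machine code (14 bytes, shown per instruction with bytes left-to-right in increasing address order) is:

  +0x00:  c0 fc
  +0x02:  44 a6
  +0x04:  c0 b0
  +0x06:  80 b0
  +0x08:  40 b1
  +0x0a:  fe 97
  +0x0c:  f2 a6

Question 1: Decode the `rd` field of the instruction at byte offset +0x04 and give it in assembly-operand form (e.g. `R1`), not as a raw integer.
R0

@+04  little-endian(c0 b0) = 0xb0c0
  op=0xb0c0>>10=0x2c ⇒ str (RR)
  [9:8] rd=0 = R0
  [7:6] rs=3 = R3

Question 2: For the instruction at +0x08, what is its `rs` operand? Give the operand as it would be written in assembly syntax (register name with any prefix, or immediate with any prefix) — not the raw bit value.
R1

[08] 40 b1 → 0xb140
  top 6b → 0x2c → str [RR]
  rd: (w>>8)&0x3=0x1 → R1
  rs: (w>>6)&0x3=0x1 → R1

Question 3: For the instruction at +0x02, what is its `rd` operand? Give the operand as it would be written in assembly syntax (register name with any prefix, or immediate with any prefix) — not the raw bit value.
R2

+0x02: 44 a6 ⇒ word 0xa644 (little)
  top 6b → 0x29 → addi [RI]
  [9:8] rd=2 = R2
  [7:0] imm=68 = #68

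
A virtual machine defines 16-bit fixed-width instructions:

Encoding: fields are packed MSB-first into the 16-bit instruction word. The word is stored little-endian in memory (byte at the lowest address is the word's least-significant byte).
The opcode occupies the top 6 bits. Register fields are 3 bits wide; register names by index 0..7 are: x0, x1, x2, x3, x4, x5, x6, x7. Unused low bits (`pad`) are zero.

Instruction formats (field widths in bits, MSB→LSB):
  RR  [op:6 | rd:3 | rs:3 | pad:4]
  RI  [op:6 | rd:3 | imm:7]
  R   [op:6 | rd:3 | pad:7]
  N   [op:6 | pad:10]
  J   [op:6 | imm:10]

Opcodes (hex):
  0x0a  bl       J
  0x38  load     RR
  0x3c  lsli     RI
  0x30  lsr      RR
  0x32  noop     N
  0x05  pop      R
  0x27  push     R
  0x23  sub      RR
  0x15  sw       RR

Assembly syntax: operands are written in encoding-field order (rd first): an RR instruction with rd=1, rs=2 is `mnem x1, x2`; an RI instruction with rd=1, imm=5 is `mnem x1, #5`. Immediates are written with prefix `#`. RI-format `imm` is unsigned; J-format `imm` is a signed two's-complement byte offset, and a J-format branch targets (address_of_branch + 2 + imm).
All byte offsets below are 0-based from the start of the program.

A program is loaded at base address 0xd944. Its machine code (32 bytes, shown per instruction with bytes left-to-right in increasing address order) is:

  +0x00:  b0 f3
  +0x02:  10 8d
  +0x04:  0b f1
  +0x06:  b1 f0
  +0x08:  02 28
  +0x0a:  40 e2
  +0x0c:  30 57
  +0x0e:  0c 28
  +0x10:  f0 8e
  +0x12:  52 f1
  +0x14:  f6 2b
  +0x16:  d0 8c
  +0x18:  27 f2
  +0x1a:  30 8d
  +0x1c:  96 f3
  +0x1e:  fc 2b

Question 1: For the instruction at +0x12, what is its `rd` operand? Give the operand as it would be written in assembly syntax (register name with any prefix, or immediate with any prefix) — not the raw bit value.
x2

@+12  little-endian(52 f1) = 0xf152
  op=0xf152>>10=0x3c ⇒ lsli (RI)
  rd@[9:7]=0x2 ⇒ x2
  imm@[6:0]=0x52 ⇒ #82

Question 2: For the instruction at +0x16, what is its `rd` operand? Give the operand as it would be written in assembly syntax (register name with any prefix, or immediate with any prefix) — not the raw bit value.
x1

[16] d0 8c → 0x8cd0
  top 6b → 0x23 → sub [RR]
  rd@[9:7]=0x1 ⇒ x1
  rs@[6:4]=0x5 ⇒ x5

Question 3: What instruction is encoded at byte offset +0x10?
off 0x10: read f0 8e as little → 0x8ef0
  op=0x8ef0>>10=0x23 ⇒ sub (RR)
  rd: (w>>7)&0x7=0x5 → x5
  rs: (w>>4)&0x7=0x7 → x7

sub x5, x7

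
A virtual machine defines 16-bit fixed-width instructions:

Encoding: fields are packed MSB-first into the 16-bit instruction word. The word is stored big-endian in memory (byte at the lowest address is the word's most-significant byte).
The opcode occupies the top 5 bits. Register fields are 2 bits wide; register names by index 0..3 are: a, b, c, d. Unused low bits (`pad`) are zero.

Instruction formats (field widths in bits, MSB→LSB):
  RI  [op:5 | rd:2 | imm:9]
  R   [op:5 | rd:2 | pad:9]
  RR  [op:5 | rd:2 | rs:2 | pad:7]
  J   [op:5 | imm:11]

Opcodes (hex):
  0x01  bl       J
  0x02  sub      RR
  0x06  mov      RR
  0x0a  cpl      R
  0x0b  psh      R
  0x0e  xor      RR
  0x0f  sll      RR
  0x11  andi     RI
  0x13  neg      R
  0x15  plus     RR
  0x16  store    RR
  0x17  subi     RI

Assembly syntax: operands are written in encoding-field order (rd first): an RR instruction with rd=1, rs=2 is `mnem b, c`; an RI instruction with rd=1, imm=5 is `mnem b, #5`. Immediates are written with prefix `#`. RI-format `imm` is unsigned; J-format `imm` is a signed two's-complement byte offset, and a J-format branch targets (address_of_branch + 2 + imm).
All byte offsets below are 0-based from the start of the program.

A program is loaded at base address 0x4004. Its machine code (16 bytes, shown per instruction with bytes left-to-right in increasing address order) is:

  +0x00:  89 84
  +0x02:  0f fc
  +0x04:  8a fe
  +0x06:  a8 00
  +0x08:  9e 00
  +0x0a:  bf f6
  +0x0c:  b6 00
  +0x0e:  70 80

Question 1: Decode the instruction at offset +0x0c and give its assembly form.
store d, a

@+0c  big-endian(b6 00) = 0xb600
  op=0xb600>>11=0x16 ⇒ store (RR)
  rd: (w>>9)&0x3=0x3 → d
  rs: (w>>7)&0x3=0x0 → a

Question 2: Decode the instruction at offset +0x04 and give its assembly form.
off 0x04: read 8a fe as big → 0x8afe
  op=0x8afe>>11=0x11 ⇒ andi (RI)
  rd@[10:9]=0x1 ⇒ b
  imm@[8:0]=0xfe ⇒ #254

andi b, #254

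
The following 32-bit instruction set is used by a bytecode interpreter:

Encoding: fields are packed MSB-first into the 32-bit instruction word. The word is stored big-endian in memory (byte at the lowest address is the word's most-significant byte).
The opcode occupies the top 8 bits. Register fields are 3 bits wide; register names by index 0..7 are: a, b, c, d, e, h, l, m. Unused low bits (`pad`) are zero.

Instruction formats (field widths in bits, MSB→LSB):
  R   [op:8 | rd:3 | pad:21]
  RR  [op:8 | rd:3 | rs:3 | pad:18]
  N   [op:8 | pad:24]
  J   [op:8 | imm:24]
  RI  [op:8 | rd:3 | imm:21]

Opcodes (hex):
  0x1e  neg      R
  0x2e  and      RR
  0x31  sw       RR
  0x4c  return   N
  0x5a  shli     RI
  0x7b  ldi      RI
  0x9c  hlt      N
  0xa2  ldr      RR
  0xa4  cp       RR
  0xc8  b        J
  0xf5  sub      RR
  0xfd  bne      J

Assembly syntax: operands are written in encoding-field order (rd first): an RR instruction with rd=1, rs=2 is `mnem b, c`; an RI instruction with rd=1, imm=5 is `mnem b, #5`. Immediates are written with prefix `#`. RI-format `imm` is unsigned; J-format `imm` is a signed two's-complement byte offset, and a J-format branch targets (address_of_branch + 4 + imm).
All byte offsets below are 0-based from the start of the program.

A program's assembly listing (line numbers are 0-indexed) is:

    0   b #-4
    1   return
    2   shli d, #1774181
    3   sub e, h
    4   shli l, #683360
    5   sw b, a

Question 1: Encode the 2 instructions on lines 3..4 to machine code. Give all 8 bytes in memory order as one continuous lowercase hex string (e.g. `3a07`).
3. sub fields op=0xf5:8|rd=4:3|rs=5:3|pad=0:18 → word f5940000h → f5 94 00 00
4. shli fields op=0x5a:8|rd=6:3|imm=683360:21 → word 5aca6d60h → 5a ca 6d 60

f59400005aca6d60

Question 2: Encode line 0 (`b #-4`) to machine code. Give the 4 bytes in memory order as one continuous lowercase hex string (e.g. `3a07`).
c8fffffc

L0: b op=0xc8:8|imm=-4:24 ⇒ 0xc8fffffc ⇒ big c8 ff ff fc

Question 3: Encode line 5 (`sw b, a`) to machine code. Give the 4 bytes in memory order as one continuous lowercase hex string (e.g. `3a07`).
L5: sw op=0x31:8|rd=1:3|rs=0:3|pad=0:18 ⇒ 0x31200000 ⇒ big 31 20 00 00

31200000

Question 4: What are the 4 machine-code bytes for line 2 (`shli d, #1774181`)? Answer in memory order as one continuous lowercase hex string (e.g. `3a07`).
5a7b1265

line 2 (shli): pack op=0x5a:8|rd=3:3|imm=1774181:21 = 0x5a7b1265; big→ 5a 7b 12 65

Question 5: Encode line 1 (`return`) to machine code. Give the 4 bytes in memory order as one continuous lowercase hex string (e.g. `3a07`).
4c000000

1. return fields op=0x4c:8|pad=0:24 → word 4c000000h → 4c 00 00 00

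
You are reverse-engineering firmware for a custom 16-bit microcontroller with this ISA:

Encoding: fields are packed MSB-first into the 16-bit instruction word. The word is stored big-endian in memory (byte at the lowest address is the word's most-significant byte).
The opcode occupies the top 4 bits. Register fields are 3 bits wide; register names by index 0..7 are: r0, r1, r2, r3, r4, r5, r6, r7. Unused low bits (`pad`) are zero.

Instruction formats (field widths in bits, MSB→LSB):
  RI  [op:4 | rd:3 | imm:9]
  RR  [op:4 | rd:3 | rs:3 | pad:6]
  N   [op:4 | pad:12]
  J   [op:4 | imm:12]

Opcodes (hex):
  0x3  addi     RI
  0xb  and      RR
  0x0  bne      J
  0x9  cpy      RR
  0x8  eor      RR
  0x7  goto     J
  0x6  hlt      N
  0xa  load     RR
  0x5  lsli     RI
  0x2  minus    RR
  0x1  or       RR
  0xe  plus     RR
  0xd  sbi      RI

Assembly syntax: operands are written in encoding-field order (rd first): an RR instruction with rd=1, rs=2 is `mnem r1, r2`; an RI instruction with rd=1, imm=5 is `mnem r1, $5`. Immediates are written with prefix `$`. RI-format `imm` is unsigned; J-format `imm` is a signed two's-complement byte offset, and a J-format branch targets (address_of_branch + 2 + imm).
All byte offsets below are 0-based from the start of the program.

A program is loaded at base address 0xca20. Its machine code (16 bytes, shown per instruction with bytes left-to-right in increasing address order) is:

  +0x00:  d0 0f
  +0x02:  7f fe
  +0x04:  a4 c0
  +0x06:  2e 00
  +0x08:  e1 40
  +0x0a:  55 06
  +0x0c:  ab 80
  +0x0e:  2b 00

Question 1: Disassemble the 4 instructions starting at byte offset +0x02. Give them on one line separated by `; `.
goto $-2; load r2, r3; minus r7, r0; plus r0, r5

+0x02: 7f fe ⇒ word 0x7ffe (big)
  opcode bits[15:12]=0x7: goto/J
  [11:0] imm=4094 (s12→-2) = $-2
+0x04: a4 c0 ⇒ word 0xa4c0 (big)
  opcode bits[15:12]=0xa: load/RR
  [11:9] rd=2 = r2
  [8:6] rs=3 = r3
+0x06: 2e 00 ⇒ word 0x2e00 (big)
  opcode bits[15:12]=0x2: minus/RR
  [11:9] rd=7 = r7
  [8:6] rs=0 = r0
+0x08: e1 40 ⇒ word 0xe140 (big)
  opcode bits[15:12]=0xe: plus/RR
  [11:9] rd=0 = r0
  [8:6] rs=5 = r5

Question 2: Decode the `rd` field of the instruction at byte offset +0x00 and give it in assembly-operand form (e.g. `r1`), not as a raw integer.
off 0x00: read d0 0f as big → 0xd00f
  opcode bits[15:12]=0xd: sbi/RI
  rd@[11:9]=0x0 ⇒ r0
  imm@[8:0]=0xf ⇒ $15

r0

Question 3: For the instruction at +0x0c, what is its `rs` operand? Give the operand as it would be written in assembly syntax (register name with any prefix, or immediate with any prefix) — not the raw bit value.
[0c] ab 80 → 0xab80
  opcode bits[15:12]=0xa: load/RR
  [11:9] rd=5 = r5
  [8:6] rs=6 = r6

r6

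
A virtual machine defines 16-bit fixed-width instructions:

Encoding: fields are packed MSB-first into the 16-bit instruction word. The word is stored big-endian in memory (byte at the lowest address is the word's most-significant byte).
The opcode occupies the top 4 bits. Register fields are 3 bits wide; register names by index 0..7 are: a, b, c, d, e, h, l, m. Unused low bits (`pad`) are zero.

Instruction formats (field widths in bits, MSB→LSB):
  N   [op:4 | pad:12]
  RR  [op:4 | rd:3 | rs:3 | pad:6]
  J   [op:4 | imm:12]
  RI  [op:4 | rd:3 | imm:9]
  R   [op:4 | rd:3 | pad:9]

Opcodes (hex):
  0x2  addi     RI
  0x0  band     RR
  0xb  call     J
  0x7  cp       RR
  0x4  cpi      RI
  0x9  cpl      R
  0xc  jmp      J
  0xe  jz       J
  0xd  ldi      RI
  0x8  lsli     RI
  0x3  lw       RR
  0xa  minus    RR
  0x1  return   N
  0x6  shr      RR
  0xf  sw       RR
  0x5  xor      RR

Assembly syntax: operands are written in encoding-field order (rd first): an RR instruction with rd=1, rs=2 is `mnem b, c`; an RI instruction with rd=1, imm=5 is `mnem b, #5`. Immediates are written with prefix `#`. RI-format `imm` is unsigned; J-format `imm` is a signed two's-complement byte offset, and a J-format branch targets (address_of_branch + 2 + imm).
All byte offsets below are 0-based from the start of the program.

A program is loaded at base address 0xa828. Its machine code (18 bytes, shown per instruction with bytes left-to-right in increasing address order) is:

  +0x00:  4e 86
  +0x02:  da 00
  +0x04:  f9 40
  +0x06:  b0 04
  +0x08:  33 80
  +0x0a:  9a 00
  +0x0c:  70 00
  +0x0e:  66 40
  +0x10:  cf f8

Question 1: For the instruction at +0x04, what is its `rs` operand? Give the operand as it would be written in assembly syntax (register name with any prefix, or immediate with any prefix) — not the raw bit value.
h

off 0x04: read f9 40 as big → 0xf940
  op=0xf940>>12=0xf ⇒ sw (RR)
  rd: (w>>9)&0x7=0x4 → e
  rs: (w>>6)&0x7=0x5 → h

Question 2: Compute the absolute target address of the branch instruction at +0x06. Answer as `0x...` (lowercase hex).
0xa834

off 0x06: read b0 04 as big → 0xb004
  op=0xb004>>12=0xb ⇒ call (J)
  [11:0] imm=4 = #4
  target = base 0xa828 + off 0x06 + 2 + imm 4 = 0xa834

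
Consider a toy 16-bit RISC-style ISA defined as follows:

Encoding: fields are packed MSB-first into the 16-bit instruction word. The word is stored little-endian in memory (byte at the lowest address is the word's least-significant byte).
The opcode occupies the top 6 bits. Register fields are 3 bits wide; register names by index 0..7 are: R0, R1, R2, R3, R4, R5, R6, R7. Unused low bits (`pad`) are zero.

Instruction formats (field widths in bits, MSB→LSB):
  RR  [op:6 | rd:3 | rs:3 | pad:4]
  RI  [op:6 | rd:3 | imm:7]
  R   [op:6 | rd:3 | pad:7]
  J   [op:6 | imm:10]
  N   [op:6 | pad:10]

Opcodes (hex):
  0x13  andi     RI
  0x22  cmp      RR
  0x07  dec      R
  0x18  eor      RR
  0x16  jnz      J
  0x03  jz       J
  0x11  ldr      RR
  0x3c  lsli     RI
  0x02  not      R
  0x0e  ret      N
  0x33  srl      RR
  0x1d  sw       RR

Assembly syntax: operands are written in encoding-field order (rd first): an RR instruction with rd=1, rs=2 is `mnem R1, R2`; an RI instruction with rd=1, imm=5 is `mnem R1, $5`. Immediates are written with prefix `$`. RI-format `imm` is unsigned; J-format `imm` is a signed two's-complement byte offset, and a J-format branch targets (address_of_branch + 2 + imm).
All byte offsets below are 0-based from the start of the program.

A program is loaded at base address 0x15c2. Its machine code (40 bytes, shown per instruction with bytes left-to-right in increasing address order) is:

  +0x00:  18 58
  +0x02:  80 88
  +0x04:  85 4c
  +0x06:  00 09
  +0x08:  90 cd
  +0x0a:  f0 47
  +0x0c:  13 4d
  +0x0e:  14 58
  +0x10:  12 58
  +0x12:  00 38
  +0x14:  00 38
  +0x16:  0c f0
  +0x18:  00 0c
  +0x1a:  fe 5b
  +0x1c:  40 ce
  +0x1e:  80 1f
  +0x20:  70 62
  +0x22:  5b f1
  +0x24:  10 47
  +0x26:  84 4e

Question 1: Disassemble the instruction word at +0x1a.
@+1a  little-endian(fe 5b) = 0x5bfe
  top 6b → 0x16 → jnz [J]
  imm@[9:0]=0x3fe (s10→-2) ⇒ $-2

jnz $-2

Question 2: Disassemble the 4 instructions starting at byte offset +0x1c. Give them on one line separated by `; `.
srl R4, R4; dec R7; eor R4, R7; lsli R2, $91

[1c] 40 ce → 0xce40
  op=0xce40>>10=0x33 ⇒ srl (RR)
  [9:7] rd=4 = R4
  [6:4] rs=4 = R4
[1e] 80 1f → 0x1f80
  op=0x1f80>>10=0x7 ⇒ dec (R)
  [9:7] rd=7 = R7
[20] 70 62 → 0x6270
  op=0x6270>>10=0x18 ⇒ eor (RR)
  [9:7] rd=4 = R4
  [6:4] rs=7 = R7
[22] 5b f1 → 0xf15b
  op=0xf15b>>10=0x3c ⇒ lsli (RI)
  [9:7] rd=2 = R2
  [6:0] imm=91 = $91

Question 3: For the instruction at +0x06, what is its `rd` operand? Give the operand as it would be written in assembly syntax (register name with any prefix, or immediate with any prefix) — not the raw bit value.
off 0x06: read 00 09 as little → 0x0900
  top 6b → 0x2 → not [R]
  rd@[9:7]=0x2 ⇒ R2

R2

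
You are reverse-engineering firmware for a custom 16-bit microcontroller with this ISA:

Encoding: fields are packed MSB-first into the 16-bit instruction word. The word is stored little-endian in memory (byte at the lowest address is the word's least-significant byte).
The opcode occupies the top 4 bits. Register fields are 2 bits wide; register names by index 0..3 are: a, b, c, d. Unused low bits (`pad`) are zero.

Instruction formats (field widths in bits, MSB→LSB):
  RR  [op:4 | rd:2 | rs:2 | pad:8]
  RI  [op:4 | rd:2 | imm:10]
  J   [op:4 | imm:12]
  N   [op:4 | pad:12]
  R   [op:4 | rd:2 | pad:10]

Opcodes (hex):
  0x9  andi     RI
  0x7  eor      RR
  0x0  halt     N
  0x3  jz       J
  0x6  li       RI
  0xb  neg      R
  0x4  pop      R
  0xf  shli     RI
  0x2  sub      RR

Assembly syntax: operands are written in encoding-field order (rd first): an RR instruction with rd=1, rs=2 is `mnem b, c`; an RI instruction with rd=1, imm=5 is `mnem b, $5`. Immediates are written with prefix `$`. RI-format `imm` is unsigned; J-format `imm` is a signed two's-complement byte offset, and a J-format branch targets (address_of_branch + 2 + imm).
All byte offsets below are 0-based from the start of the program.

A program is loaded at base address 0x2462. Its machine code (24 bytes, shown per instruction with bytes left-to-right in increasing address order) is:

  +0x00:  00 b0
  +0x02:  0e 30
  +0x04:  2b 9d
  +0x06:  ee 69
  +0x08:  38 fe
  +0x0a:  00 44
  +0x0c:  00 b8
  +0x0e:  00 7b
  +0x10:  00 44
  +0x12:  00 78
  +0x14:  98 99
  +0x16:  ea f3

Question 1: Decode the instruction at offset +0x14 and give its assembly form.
[14] 98 99 → 0x9998
  op=0x9998>>12=0x9 ⇒ andi (RI)
  rd: (w>>10)&0x3=0x2 → c
  imm: (w>>0)&0x3ff=0x198 → $408

andi c, $408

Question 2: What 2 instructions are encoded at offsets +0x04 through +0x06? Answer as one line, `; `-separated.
andi d, $299; li c, $494

+0x04: 2b 9d ⇒ word 0x9d2b (little)
  op=0x9d2b>>12=0x9 ⇒ andi (RI)
  rd@[11:10]=0x3 ⇒ d
  imm@[9:0]=0x12b ⇒ $299
+0x06: ee 69 ⇒ word 0x69ee (little)
  op=0x69ee>>12=0x6 ⇒ li (RI)
  rd@[11:10]=0x2 ⇒ c
  imm@[9:0]=0x1ee ⇒ $494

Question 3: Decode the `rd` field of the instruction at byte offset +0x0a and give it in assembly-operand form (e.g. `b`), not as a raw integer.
b

off 0x0a: read 00 44 as little → 0x4400
  opcode bits[15:12]=0x4: pop/R
  [11:10] rd=1 = b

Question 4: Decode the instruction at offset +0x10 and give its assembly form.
@+10  little-endian(00 44) = 0x4400
  opcode bits[15:12]=0x4: pop/R
  rd@[11:10]=0x1 ⇒ b

pop b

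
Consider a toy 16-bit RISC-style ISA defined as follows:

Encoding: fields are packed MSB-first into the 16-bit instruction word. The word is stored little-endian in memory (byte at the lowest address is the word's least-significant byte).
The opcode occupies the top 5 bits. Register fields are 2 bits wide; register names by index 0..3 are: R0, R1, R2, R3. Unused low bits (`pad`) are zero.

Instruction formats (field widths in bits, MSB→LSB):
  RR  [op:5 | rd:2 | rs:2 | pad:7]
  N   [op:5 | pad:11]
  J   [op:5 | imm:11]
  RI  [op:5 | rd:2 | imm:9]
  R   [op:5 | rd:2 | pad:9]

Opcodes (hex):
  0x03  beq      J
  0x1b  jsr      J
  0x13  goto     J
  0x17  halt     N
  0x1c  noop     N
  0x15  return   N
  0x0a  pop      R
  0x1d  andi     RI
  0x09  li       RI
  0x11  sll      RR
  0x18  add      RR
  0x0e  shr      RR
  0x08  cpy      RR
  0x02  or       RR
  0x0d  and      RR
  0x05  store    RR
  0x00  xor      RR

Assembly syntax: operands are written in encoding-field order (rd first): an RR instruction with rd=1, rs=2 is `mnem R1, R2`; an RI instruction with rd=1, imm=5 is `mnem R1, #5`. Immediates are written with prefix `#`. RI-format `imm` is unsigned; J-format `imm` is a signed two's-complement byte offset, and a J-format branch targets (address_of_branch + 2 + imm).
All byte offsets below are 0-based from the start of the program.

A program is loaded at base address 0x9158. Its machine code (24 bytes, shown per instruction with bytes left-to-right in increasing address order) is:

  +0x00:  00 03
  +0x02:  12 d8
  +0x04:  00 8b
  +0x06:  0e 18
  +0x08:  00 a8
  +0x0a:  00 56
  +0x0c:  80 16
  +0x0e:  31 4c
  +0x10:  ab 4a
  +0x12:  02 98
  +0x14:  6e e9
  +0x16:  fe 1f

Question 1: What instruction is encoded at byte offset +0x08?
return

@+08  little-endian(00 a8) = 0xa800
  op=0xa800>>11=0x15 ⇒ return (N)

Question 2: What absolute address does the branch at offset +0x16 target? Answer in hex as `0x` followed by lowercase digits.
[16] fe 1f → 0x1ffe
  opcode bits[15:11]=0x3: beq/J
  imm: (w>>0)&0x7ff=0x7fe (s11→-2) → #-2
  target = base 0x9158 + off 0x16 + 2 + imm -2 = 0x916e

0x916e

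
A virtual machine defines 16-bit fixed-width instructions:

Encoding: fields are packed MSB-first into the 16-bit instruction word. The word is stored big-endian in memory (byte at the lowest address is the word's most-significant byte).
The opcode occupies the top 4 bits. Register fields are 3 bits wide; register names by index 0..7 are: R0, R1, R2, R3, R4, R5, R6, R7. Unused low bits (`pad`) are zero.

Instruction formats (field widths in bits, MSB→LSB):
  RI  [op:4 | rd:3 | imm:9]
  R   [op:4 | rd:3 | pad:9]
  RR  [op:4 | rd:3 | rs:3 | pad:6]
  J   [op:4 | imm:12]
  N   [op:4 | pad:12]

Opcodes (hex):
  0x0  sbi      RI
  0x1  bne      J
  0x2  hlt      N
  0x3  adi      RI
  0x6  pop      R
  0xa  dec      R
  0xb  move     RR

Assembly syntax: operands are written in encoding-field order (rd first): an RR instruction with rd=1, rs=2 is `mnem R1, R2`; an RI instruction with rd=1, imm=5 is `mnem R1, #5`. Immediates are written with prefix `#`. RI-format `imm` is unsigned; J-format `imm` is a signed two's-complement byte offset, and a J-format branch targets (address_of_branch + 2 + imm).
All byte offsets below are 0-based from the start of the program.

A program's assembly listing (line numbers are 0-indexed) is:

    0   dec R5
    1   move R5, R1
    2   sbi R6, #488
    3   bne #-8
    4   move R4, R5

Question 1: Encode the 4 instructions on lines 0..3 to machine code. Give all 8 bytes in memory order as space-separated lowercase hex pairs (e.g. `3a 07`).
aa 00 ba 40 0d e8 1f f8

line 0 (dec): pack op=0xa:4|rd=5:3|pad=0:9 = 0xaa00; big→ aa 00
line 1 (move): pack op=0xb:4|rd=5:3|rs=1:3|pad=0:6 = 0xba40; big→ ba 40
line 2 (sbi): pack op=0x0:4|rd=6:3|imm=488:9 = 0x0de8; big→ 0d e8
line 3 (bne): pack op=0x1:4|imm=-8:12 = 0x1ff8; big→ 1f f8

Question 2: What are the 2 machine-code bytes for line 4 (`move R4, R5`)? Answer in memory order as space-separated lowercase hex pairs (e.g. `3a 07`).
b9 40

line 4 (move): pack op=0xb:4|rd=4:3|rs=5:3|pad=0:6 = 0xb940; big→ b9 40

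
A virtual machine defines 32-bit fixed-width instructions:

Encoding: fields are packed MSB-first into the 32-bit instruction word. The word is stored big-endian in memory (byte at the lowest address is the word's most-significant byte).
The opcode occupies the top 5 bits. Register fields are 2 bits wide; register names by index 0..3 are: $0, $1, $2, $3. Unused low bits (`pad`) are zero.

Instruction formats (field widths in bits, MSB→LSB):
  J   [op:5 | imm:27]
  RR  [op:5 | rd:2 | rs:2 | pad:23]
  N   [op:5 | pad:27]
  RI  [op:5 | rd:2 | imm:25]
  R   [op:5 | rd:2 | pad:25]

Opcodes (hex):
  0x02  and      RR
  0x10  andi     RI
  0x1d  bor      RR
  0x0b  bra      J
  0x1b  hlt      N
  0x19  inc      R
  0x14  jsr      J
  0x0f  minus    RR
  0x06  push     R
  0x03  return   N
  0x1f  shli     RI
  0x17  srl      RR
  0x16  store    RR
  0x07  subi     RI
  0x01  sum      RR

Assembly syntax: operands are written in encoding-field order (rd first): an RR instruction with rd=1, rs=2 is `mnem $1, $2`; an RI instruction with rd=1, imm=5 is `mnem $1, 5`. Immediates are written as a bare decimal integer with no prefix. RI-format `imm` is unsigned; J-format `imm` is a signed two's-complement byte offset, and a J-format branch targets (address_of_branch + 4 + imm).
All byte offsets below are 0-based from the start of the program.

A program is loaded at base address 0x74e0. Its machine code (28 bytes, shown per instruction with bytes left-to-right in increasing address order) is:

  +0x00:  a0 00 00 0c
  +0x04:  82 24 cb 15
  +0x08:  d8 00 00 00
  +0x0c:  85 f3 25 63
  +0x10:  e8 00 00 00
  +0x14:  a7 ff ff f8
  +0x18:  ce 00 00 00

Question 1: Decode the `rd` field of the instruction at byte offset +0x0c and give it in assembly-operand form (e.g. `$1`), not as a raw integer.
$2

@+0c  big-endian(85 f3 25 63) = 0x85f32563
  top 5b → 0x10 → andi [RI]
  rd: (w>>25)&0x3=0x2 → $2
  imm: (w>>0)&0x1ffffff=0x1f32563 → 32712035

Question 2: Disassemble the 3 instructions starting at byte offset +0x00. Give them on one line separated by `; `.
@+00  big-endian(a0 00 00 0c) = 0xa000000c
  opcode bits[31:27]=0x14: jsr/J
  imm: (w>>0)&0x7ffffff=0xc → 12
@+04  big-endian(82 24 cb 15) = 0x8224cb15
  opcode bits[31:27]=0x10: andi/RI
  rd: (w>>25)&0x3=0x1 → $1
  imm: (w>>0)&0x1ffffff=0x24cb15 → 2411285
@+08  big-endian(d8 00 00 00) = 0xd8000000
  opcode bits[31:27]=0x1b: hlt/N

jsr 12; andi $1, 2411285; hlt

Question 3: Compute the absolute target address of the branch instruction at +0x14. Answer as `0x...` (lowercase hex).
0x74f0

@+14  big-endian(a7 ff ff f8) = 0xa7fffff8
  top 5b → 0x14 → jsr [J]
  imm: (w>>0)&0x7ffffff=0x7fffff8 (s27→-8) → -8
  target = base 0x74e0 + off 0x14 + 4 + imm -8 = 0x74f0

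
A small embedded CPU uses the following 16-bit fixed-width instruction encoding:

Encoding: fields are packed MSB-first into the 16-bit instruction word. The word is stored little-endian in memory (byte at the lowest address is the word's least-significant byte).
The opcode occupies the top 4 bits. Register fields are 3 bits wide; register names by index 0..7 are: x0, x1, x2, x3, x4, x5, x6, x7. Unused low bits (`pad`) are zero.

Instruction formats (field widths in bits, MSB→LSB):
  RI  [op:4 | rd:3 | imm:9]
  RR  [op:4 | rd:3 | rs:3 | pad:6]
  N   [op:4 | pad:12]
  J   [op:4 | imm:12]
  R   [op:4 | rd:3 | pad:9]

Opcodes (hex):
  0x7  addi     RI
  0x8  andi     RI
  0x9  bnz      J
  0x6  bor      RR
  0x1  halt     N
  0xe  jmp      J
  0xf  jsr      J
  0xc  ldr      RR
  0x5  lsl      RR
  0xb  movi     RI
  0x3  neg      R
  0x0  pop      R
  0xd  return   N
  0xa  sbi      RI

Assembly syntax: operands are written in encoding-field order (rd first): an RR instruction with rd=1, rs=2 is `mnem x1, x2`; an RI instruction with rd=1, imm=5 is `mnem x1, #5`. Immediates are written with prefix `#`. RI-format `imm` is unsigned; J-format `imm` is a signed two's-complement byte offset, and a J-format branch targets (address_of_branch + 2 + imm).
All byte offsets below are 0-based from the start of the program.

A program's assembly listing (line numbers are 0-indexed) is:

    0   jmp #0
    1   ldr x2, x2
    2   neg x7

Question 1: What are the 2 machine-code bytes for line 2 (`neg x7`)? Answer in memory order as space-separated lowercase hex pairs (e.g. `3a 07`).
00 3e

line 2 (neg): pack op=0x3:4|rd=7:3|pad=0:9 = 0x3e00; little→ 00 3e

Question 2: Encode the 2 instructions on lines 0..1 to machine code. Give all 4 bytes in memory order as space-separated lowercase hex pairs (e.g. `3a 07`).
00 e0 80 c4

L0: jmp op=0xe:4|imm=0:12 ⇒ 0xe000 ⇒ little 00 e0
L1: ldr op=0xc:4|rd=2:3|rs=2:3|pad=0:6 ⇒ 0xc480 ⇒ little 80 c4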